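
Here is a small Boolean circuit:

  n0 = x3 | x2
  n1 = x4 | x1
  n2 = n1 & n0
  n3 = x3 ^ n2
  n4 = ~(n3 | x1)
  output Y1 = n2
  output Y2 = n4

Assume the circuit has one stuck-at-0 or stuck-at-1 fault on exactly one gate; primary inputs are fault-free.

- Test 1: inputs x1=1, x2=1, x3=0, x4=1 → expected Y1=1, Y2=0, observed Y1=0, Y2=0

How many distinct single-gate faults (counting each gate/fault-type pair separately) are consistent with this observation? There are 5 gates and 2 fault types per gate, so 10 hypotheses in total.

Fault-free: n0=1, n1=1, n2=1, n3=1, n4=0 → Y1=1, Y2=0. Observed Y1=0, Y2=0.
  n0 stuck-at-0: output Y1=0, Y2=0 ✓
  n0 stuck-at-1: output Y1=1, Y2=0 ✗
  n1 stuck-at-0: output Y1=0, Y2=0 ✓
  n1 stuck-at-1: output Y1=1, Y2=0 ✗
  n2 stuck-at-0: output Y1=0, Y2=0 ✓
  n2 stuck-at-1: output Y1=1, Y2=0 ✗
  n3 stuck-at-0: output Y1=1, Y2=0 ✗
  n3 stuck-at-1: output Y1=1, Y2=0 ✗
  n4 stuck-at-0: output Y1=1, Y2=0 ✗
  n4 stuck-at-1: output Y1=1, Y2=1 ✗
Consistent faults: {n0 stuck-at-0, n1 stuck-at-0, n2 stuck-at-0} — 3 in all.

3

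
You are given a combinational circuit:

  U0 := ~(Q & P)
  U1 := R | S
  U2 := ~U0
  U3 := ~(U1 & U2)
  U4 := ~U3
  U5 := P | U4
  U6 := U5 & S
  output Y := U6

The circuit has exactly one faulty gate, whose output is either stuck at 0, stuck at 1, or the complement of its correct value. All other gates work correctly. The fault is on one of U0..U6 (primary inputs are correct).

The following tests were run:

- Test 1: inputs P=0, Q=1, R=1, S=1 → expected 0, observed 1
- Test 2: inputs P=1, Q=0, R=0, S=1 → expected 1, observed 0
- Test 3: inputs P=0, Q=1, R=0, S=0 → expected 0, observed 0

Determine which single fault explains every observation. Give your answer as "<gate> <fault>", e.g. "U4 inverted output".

U5 inverted output

Fault-free values for test 1 (P=0, Q=1, R=1, S=1): U0=1, U1=1, U2=0, U3=1, U4=0, U5=0, U6=0, giving Y=0. Observed 1.
Test 1: faults giving observed 1 are {U0 stuck-at-0, U0 inverted output, U2 stuck-at-1, U2 inverted output, U3 stuck-at-0, U3 inverted output, U4 stuck-at-1, U4 inverted output, U5 stuck-at-1, U5 inverted output, U6 stuck-at-1, U6 inverted output}.
Test 2 (P=1, Q=0, R=0, S=1): fault-free U0=1, U1=1, U2=0, U3=1, U4=0, U5=1, U6=1 → 1; observed 0. Eliminates U0 stuck-at-0, U0 inverted output, U2 stuck-at-1, U2 inverted output, U3 stuck-at-0, U3 inverted output, U4 stuck-at-1, U4 inverted output, U5 stuck-at-1, U6 stuck-at-1.
Test 3 (P=0, Q=1, R=0, S=0): fault-free U0=1, U1=0, U2=0, U3=1, U4=0, U5=0, U6=0 → 0; observed 0. Eliminates U6 inverted output.
Only U5 inverted output is consistent with every test.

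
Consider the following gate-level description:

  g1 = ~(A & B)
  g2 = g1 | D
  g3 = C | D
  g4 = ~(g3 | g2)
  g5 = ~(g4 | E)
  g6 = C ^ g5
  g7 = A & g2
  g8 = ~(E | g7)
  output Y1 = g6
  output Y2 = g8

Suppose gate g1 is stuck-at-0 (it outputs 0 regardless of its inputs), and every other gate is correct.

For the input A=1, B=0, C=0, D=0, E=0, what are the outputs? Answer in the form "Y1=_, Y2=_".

Y1=0, Y2=1

Propagate with g1 forced: g1=0 [stuck-at-0], g2=0, g3=0, g4=1, g5=0, g6=0, g7=0, g8=1.
So the outputs are Y1=0, Y2=1. (Without the fault they would be Y1=1, Y2=0.)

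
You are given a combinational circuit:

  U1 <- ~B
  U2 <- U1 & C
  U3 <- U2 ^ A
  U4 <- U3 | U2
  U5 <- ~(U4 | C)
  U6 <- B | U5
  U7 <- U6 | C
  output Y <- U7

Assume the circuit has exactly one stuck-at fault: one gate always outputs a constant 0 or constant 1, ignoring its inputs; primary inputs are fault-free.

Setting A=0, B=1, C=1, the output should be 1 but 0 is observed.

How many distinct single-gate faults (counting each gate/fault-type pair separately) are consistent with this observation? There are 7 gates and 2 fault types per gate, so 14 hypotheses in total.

1

Fault-free: U1=0, U2=0, U3=0, U4=0, U5=0, U6=1, U7=1 → 1. Observed 0.
  U1 stuck-at-0: output 1 ✗
  U1 stuck-at-1: output 1 ✗
  U2 stuck-at-0: output 1 ✗
  U2 stuck-at-1: output 1 ✗
  U3 stuck-at-0: output 1 ✗
  U3 stuck-at-1: output 1 ✗
  U4 stuck-at-0: output 1 ✗
  U4 stuck-at-1: output 1 ✗
  U5 stuck-at-0: output 1 ✗
  U5 stuck-at-1: output 1 ✗
  U6 stuck-at-0: output 1 ✗
  U6 stuck-at-1: output 1 ✗
  U7 stuck-at-0: output 0 ✓
  U7 stuck-at-1: output 1 ✗
Consistent faults: {U7 stuck-at-0} — 1 in all.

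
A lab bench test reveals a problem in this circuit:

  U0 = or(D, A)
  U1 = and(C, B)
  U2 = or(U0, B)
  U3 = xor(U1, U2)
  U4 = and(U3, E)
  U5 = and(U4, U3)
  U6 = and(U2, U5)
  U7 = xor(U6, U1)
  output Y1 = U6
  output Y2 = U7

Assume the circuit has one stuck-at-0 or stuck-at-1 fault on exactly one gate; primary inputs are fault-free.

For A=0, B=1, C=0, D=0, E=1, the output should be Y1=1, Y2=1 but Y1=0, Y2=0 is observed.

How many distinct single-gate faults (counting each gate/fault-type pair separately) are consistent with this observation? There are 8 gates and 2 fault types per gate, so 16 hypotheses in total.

5

Fault-free: U0=0, U1=0, U2=1, U3=1, U4=1, U5=1, U6=1, U7=1 → Y1=1, Y2=1. Observed Y1=0, Y2=0.
  U0: none of the 2 fault types match ✗
  U1: none of the 2 fault types match ✗
  U2: stuck-at-0 ✓; others ✗
  U3: stuck-at-0 ✓; others ✗
  U4: stuck-at-0 ✓; others ✗
  U5: stuck-at-0 ✓; others ✗
  U6: stuck-at-0 ✓; others ✗
  U7: none of the 2 fault types match ✗
Consistent faults: {U2 stuck-at-0, U3 stuck-at-0, U4 stuck-at-0, U5 stuck-at-0, U6 stuck-at-0} — 5 in all.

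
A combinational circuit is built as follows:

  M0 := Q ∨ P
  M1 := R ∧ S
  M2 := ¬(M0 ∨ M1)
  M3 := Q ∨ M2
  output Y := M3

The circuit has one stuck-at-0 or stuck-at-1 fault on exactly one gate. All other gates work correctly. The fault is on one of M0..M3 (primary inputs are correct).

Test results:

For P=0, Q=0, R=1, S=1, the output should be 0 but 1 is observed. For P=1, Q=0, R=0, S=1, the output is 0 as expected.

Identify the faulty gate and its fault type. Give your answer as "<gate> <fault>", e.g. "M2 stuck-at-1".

M1 stuck-at-0

Fault-free values for test 1 (P=0, Q=0, R=1, S=1): M0=0, M1=1, M2=0, M3=0, giving Y=0. Observed 1.
Test 1: faults giving observed 1 are {M1 stuck-at-0, M2 stuck-at-1, M3 stuck-at-1}.
Test 2 (P=1, Q=0, R=0, S=1): fault-free M0=1, M1=0, M2=0, M3=0 → 0; observed 0. Eliminates M2 stuck-at-1, M3 stuck-at-1.
Only M1 stuck-at-0 is consistent with every test.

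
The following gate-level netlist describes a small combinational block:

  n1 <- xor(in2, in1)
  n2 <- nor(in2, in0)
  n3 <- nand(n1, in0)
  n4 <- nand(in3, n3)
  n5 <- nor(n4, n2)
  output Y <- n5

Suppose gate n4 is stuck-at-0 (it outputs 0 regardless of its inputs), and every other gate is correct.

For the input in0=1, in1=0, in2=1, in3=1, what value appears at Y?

1

Propagate with n4 forced: n1=1, n2=0, n3=0, n4=0 [stuck-at-0], n5=1.
So Y = 1. (Without the fault it would be 0.)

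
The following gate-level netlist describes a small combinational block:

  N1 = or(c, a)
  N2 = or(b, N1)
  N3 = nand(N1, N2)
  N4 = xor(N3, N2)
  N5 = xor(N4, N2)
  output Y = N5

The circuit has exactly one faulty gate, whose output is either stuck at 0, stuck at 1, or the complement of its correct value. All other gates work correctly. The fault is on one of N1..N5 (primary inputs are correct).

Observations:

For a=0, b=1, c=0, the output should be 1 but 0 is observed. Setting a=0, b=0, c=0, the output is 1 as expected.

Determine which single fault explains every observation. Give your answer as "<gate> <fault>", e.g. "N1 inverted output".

Fault-free values for test 1 (a=0, b=1, c=0): N1=0, N2=1, N3=1, N4=0, N5=1, giving Y=1. Observed 0.
Test 1: faults giving observed 0 are {N1 stuck-at-1, N1 inverted output, N3 stuck-at-0, N3 inverted output, N4 stuck-at-1, N4 inverted output, N5 stuck-at-0, N5 inverted output}.
Test 2 (a=0, b=0, c=0): fault-free N1=0, N2=0, N3=1, N4=1, N5=1 → 1; observed 1. Eliminates N1 stuck-at-1, N1 inverted output, N3 stuck-at-0, N3 inverted output, N4 inverted output, N5 stuck-at-0, N5 inverted output.
Only N4 stuck-at-1 is consistent with every test.

N4 stuck-at-1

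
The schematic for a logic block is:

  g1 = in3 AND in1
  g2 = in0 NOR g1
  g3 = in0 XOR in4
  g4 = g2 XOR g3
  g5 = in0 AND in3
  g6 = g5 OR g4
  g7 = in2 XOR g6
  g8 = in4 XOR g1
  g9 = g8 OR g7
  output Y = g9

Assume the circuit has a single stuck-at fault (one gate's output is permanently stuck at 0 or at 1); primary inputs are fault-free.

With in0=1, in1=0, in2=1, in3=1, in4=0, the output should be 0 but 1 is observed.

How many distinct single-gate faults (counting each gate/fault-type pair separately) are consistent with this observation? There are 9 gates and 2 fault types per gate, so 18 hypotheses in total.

Fault-free: g1=0, g2=0, g3=1, g4=1, g5=1, g6=1, g7=0, g8=0, g9=0 → 0. Observed 1.
  g1: stuck-at-1 ✓; others ✗
  g2: none of the 2 fault types match ✗
  g3: none of the 2 fault types match ✗
  g4: none of the 2 fault types match ✗
  g5: none of the 2 fault types match ✗
  g6: stuck-at-0 ✓; others ✗
  g7: stuck-at-1 ✓; others ✗
  g8: stuck-at-1 ✓; others ✗
  g9: stuck-at-1 ✓; others ✗
Consistent faults: {g1 stuck-at-1, g6 stuck-at-0, g7 stuck-at-1, g8 stuck-at-1, g9 stuck-at-1} — 5 in all.

5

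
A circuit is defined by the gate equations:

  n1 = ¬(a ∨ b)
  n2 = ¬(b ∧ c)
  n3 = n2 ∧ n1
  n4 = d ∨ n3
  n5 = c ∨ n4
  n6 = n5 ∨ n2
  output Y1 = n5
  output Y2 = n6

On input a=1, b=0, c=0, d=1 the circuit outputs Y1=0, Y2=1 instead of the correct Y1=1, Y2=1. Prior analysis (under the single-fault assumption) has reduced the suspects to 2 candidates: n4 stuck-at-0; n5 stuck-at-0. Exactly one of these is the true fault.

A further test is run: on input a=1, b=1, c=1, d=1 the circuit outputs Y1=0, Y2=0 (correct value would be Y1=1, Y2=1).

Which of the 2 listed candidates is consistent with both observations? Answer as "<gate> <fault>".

n5 stuck-at-0

Evaluate each candidate on input a=1, b=1, c=1, d=1:
  n4 stuck-at-0: n1=0, n2=0, n3=0, n4=0 [stuck-at-0], n5=1, n6=1 → Y1=1, Y2=1 — eliminated
  n5 stuck-at-0: n1=0, n2=0, n3=0, n4=1, n5=0 [stuck-at-0], n6=0 → Y1=0, Y2=0 — matches
Only n5 stuck-at-0 reproduces the observed Y1=0, Y2=0.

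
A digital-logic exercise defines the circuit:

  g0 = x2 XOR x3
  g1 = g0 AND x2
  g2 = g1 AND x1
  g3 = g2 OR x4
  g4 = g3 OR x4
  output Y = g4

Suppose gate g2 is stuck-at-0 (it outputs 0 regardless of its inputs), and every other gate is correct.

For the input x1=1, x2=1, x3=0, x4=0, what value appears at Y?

0

Propagate with g2 forced: g0=1, g1=1, g2=0 [stuck-at-0], g3=0, g4=0.
So Y = 0. (Without the fault it would be 1.)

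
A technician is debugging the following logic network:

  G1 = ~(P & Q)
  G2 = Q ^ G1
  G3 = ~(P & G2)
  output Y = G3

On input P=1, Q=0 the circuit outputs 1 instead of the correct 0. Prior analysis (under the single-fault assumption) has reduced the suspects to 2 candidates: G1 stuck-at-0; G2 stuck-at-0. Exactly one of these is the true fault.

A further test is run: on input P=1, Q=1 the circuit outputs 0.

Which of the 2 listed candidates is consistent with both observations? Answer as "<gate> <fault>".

G1 stuck-at-0

Evaluate each candidate on input P=1, Q=1:
  G1 stuck-at-0: G1=0 [stuck-at-0], G2=1, G3=0 → 0 — matches
  G2 stuck-at-0: G1=0, G2=0 [stuck-at-0], G3=1 → 1 — eliminated
Only G1 stuck-at-0 reproduces the observed 0.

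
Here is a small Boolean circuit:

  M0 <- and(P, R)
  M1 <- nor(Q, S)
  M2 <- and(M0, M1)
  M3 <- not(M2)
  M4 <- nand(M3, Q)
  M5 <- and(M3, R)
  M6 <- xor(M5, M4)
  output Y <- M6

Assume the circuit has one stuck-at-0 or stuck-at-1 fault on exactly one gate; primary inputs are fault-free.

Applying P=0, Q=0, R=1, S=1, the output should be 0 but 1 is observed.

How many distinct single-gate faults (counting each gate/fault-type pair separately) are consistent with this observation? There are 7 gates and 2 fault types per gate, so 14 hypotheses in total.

5

Fault-free: M0=0, M1=0, M2=0, M3=1, M4=1, M5=1, M6=0 → 0. Observed 1.
  M0 stuck-at-0: output 0 ✗
  M0 stuck-at-1: output 0 ✗
  M1 stuck-at-0: output 0 ✗
  M1 stuck-at-1: output 0 ✗
  M2 stuck-at-0: output 0 ✗
  M2 stuck-at-1: output 1 ✓
  M3 stuck-at-0: output 1 ✓
  M3 stuck-at-1: output 0 ✗
  M4 stuck-at-0: output 1 ✓
  M4 stuck-at-1: output 0 ✗
  M5 stuck-at-0: output 1 ✓
  M5 stuck-at-1: output 0 ✗
  M6 stuck-at-0: output 0 ✗
  M6 stuck-at-1: output 1 ✓
Consistent faults: {M2 stuck-at-1, M3 stuck-at-0, M4 stuck-at-0, M5 stuck-at-0, M6 stuck-at-1} — 5 in all.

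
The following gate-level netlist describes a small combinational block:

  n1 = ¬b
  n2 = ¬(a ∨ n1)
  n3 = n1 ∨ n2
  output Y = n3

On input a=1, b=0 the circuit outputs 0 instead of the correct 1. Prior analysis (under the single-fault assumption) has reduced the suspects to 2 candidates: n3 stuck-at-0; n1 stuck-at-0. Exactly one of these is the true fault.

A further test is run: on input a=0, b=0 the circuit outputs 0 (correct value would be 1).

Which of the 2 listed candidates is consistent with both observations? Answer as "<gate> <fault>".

n3 stuck-at-0

Evaluate each candidate on input a=0, b=0:
  n3 stuck-at-0: n1=1, n2=0, n3=0 [stuck-at-0] → 0 — matches
  n1 stuck-at-0: n1=0 [stuck-at-0], n2=1, n3=1 → 1 — eliminated
Only n3 stuck-at-0 reproduces the observed 0.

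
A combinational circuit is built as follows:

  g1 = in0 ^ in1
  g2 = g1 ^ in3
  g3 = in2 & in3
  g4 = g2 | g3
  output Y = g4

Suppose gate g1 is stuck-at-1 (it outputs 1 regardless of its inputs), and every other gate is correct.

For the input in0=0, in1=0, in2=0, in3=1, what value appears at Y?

Propagate with g1 forced: g1=1 [stuck-at-1], g2=0, g3=0, g4=0.
So Y = 0. (Without the fault it would be 1.)

0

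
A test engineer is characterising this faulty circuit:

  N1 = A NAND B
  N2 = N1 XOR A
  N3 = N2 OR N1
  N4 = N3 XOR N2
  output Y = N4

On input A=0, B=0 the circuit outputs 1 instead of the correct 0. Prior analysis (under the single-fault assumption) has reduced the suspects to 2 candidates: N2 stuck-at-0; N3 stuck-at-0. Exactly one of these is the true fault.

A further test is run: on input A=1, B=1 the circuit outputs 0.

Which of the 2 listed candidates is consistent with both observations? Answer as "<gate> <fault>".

N2 stuck-at-0

Evaluate each candidate on input A=1, B=1:
  N2 stuck-at-0: N1=0, N2=0 [stuck-at-0], N3=0, N4=0 → 0 — matches
  N3 stuck-at-0: N1=0, N2=1, N3=0 [stuck-at-0], N4=1 → 1 — eliminated
Only N2 stuck-at-0 reproduces the observed 0.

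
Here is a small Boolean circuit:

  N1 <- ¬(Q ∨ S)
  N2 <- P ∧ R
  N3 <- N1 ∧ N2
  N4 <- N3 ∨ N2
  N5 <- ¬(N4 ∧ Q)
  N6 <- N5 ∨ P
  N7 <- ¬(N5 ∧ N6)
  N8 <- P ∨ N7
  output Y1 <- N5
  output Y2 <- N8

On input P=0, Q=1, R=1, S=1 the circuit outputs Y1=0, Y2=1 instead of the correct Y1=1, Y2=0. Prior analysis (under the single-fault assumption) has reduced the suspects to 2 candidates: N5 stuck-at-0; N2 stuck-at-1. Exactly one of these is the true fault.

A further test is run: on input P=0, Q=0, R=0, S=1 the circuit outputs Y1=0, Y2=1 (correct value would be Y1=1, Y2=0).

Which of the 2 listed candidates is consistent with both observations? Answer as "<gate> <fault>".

N5 stuck-at-0

Evaluate each candidate on input P=0, Q=0, R=0, S=1:
  N5 stuck-at-0: N1=0, N2=0, N3=0, N4=0, N5=0 [stuck-at-0], N6=0, N7=1, N8=1 → Y1=0, Y2=1 — matches
  N2 stuck-at-1: N1=0, N2=1 [stuck-at-1], N3=0, N4=1, N5=1, N6=1, N7=0, N8=0 → Y1=1, Y2=0 — eliminated
Only N5 stuck-at-0 reproduces the observed Y1=0, Y2=1.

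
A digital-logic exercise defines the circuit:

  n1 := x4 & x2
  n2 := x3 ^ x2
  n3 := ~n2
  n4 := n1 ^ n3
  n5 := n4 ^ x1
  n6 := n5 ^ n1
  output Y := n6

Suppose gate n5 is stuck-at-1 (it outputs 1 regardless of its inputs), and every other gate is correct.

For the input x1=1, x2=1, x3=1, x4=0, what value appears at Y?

Propagate with n5 forced: n1=0, n2=0, n3=1, n4=1, n5=1 [stuck-at-1], n6=1.
So Y = 1. (Without the fault it would be 0.)

1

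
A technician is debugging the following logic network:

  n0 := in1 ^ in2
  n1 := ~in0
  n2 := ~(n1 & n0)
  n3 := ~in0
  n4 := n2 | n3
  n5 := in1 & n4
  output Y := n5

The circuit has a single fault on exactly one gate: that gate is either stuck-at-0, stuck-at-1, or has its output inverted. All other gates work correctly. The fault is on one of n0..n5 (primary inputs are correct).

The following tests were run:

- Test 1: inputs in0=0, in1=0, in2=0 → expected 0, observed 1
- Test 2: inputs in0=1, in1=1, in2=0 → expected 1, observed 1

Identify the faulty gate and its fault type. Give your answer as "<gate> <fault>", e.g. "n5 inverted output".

n5 stuck-at-1

Fault-free values for test 1 (in0=0, in1=0, in2=0): n0=0, n1=1, n2=1, n3=1, n4=1, n5=0, giving Y=0. Observed 1.
Test 1: faults giving observed 1 are {n5 stuck-at-1, n5 inverted output}.
Test 2 (in0=1, in1=1, in2=0): fault-free n0=1, n1=0, n2=1, n3=0, n4=1, n5=1 → 1; observed 1. Eliminates n5 inverted output.
Only n5 stuck-at-1 is consistent with every test.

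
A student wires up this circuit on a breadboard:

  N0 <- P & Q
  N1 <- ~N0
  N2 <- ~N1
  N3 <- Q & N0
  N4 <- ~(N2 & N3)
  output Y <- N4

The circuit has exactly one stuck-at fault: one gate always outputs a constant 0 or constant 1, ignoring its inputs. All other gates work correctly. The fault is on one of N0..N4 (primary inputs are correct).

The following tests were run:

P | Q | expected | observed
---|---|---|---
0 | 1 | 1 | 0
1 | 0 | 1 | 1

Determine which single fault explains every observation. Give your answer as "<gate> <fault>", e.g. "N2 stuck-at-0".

N0 stuck-at-1

Fault-free values for test 1 (P=0, Q=1): N0=0, N1=1, N2=0, N3=0, N4=1, giving Y=1. Observed 0.
Test 1: faults giving observed 0 are {N0 stuck-at-1, N4 stuck-at-0}.
Test 2 (P=1, Q=0): fault-free N0=0, N1=1, N2=0, N3=0, N4=1 → 1; observed 1. Eliminates N4 stuck-at-0.
Only N0 stuck-at-1 is consistent with every test.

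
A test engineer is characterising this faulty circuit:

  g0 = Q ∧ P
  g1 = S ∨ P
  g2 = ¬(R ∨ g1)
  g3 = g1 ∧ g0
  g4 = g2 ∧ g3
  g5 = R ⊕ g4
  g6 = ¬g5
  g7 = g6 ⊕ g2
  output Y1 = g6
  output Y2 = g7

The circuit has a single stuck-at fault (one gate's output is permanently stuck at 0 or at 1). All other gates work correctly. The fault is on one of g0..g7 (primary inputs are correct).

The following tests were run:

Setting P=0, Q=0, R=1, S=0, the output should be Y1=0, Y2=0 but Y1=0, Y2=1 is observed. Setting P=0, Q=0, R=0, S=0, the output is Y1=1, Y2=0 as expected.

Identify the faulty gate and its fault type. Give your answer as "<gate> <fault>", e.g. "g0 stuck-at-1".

Fault-free values for test 1 (P=0, Q=0, R=1, S=0): g0=0, g1=0, g2=0, g3=0, g4=0, g5=1, g6=0, g7=0, giving Y1=0, Y2=0. Observed Y1=0, Y2=1.
Test 1: faults giving observed Y1=0, Y2=1 are {g2 stuck-at-1, g7 stuck-at-1}.
Test 2 (P=0, Q=0, R=0, S=0): fault-free g0=0, g1=0, g2=1, g3=0, g4=0, g5=0, g6=1, g7=0 → Y1=1, Y2=0; observed Y1=1, Y2=0. Eliminates g7 stuck-at-1.
Only g2 stuck-at-1 is consistent with every test.

g2 stuck-at-1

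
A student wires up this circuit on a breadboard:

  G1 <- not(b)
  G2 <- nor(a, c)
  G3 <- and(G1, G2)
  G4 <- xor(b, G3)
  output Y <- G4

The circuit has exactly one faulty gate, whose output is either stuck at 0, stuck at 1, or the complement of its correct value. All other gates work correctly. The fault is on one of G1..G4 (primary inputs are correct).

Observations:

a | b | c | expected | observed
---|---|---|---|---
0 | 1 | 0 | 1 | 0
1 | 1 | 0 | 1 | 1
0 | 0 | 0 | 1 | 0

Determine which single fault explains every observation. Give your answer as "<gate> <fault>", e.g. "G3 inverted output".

Fault-free values for test 1 (a=0, b=1, c=0): G1=0, G2=1, G3=0, G4=1, giving Y=1. Observed 0.
Test 1: faults giving observed 0 are {G1 stuck-at-1, G1 inverted output, G3 stuck-at-1, G3 inverted output, G4 stuck-at-0, G4 inverted output}.
Test 2 (a=1, b=1, c=0): fault-free G1=0, G2=0, G3=0, G4=1 → 1; observed 1. Eliminates G3 stuck-at-1, G3 inverted output, G4 stuck-at-0, G4 inverted output.
Test 3 (a=0, b=0, c=0): fault-free G1=1, G2=1, G3=1, G4=1 → 1; observed 0. Eliminates G1 stuck-at-1.
Only G1 inverted output is consistent with every test.

G1 inverted output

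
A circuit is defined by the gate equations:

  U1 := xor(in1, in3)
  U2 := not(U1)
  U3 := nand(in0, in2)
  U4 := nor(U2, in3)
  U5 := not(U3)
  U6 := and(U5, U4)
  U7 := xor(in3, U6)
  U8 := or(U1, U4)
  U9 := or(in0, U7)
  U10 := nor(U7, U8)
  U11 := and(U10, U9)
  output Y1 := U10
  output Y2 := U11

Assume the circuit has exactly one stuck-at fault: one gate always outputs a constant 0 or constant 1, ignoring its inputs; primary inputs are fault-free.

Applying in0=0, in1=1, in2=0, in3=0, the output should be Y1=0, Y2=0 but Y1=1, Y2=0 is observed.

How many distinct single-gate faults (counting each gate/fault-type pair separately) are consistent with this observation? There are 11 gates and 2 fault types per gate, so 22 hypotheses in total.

Fault-free: U1=1, U2=0, U3=1, U4=1, U5=0, U6=0, U7=0, U8=1, U9=0, U10=0, U11=0 → Y1=0, Y2=0. Observed Y1=1, Y2=0.
  U1: stuck-at-0 ✓; others ✗
  U2: none of the 2 fault types match ✗
  U3: none of the 2 fault types match ✗
  U4: none of the 2 fault types match ✗
  U5: none of the 2 fault types match ✗
  U6: none of the 2 fault types match ✗
  U7: none of the 2 fault types match ✗
  U8: stuck-at-0 ✓; others ✗
  U9: none of the 2 fault types match ✗
  U10: stuck-at-1 ✓; others ✗
  U11: none of the 2 fault types match ✗
Consistent faults: {U1 stuck-at-0, U8 stuck-at-0, U10 stuck-at-1} — 3 in all.

3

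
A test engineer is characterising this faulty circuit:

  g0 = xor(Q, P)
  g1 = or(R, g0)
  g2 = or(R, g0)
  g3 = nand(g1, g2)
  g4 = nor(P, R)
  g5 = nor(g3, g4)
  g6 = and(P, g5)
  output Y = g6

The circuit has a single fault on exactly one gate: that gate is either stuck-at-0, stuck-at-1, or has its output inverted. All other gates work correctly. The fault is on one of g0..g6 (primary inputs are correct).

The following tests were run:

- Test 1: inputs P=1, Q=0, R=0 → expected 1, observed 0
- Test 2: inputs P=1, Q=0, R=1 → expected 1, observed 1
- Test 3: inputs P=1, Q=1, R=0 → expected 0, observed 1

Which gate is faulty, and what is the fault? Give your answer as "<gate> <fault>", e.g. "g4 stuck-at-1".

Fault-free values for test 1 (P=1, Q=0, R=0): g0=1, g1=1, g2=1, g3=0, g4=0, g5=1, g6=1, giving Y=1. Observed 0.
Test 1: faults giving observed 0 are {g0 stuck-at-0, g0 inverted output, g1 stuck-at-0, g1 inverted output, g2 stuck-at-0, g2 inverted output, g3 stuck-at-1, g3 inverted output, g4 stuck-at-1, g4 inverted output, g5 stuck-at-0, g5 inverted output, g6 stuck-at-0, g6 inverted output}.
Test 2 (P=1, Q=0, R=1): fault-free g0=1, g1=1, g2=1, g3=0, g4=0, g5=1, g6=1 → 1; observed 1. Eliminates g1 stuck-at-0, g1 inverted output, g2 stuck-at-0, g2 inverted output, g3 stuck-at-1, g3 inverted output, g4 stuck-at-1, g4 inverted output, g5 stuck-at-0, g5 inverted output, g6 stuck-at-0, g6 inverted output.
Test 3 (P=1, Q=1, R=0): fault-free g0=0, g1=0, g2=0, g3=1, g4=0, g5=0, g6=0 → 0; observed 1. Eliminates g0 stuck-at-0.
Only g0 inverted output is consistent with every test.

g0 inverted output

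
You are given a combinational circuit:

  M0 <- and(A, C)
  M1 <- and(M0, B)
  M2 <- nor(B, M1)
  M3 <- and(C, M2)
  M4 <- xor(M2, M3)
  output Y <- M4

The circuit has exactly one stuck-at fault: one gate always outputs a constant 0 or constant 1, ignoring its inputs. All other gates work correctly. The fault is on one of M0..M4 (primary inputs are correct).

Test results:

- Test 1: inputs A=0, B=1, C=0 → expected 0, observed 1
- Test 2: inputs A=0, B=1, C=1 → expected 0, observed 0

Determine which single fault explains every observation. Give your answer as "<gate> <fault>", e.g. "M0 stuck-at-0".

M2 stuck-at-1

Fault-free values for test 1 (A=0, B=1, C=0): M0=0, M1=0, M2=0, M3=0, M4=0, giving Y=0. Observed 1.
Test 1: faults giving observed 1 are {M2 stuck-at-1, M3 stuck-at-1, M4 stuck-at-1}.
Test 2 (A=0, B=1, C=1): fault-free M0=0, M1=0, M2=0, M3=0, M4=0 → 0; observed 0. Eliminates M3 stuck-at-1, M4 stuck-at-1.
Only M2 stuck-at-1 is consistent with every test.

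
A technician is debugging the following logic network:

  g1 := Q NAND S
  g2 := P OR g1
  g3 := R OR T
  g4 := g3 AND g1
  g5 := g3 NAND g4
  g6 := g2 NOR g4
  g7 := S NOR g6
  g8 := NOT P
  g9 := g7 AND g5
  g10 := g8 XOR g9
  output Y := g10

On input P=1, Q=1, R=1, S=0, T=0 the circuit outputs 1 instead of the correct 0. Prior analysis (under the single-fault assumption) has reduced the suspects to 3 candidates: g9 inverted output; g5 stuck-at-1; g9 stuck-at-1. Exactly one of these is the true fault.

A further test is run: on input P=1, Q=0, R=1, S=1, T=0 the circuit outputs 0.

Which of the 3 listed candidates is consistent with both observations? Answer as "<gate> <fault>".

g5 stuck-at-1

Evaluate each candidate on input P=1, Q=0, R=1, S=1, T=0:
  g9 inverted output: g1=1, g2=1, g3=1, g4=1, g5=0, g6=0, g7=0, g8=0, g9=1 [inverted output], g10=1 → 1 — eliminated
  g5 stuck-at-1: g1=1, g2=1, g3=1, g4=1, g5=1 [stuck-at-1], g6=0, g7=0, g8=0, g9=0, g10=0 → 0 — matches
  g9 stuck-at-1: g1=1, g2=1, g3=1, g4=1, g5=0, g6=0, g7=0, g8=0, g9=1 [stuck-at-1], g10=1 → 1 — eliminated
Only g5 stuck-at-1 reproduces the observed 0.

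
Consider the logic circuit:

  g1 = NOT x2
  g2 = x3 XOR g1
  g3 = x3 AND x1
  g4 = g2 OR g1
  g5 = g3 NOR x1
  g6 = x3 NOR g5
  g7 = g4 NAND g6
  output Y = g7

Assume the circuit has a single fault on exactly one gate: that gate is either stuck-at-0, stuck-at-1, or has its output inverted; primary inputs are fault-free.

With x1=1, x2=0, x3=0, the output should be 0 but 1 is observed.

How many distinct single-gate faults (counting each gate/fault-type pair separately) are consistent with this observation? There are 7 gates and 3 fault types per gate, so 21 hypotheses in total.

10

Fault-free: g1=1, g2=1, g3=0, g4=1, g5=0, g6=1, g7=0 → 0. Observed 1.
  g1: stuck-at-0, inverted output ✓; others ✗
  g2: none of the 3 fault types match ✗
  g3: none of the 3 fault types match ✗
  g4: stuck-at-0, inverted output ✓; others ✗
  g5: stuck-at-1, inverted output ✓; others ✗
  g6: stuck-at-0, inverted output ✓; others ✗
  g7: stuck-at-1, inverted output ✓; others ✗
Consistent faults: {g1 stuck-at-0, g1 inverted output, g4 stuck-at-0, g4 inverted output, g5 stuck-at-1, g5 inverted output, g6 stuck-at-0, g6 inverted output, g7 stuck-at-1, g7 inverted output} — 10 in all.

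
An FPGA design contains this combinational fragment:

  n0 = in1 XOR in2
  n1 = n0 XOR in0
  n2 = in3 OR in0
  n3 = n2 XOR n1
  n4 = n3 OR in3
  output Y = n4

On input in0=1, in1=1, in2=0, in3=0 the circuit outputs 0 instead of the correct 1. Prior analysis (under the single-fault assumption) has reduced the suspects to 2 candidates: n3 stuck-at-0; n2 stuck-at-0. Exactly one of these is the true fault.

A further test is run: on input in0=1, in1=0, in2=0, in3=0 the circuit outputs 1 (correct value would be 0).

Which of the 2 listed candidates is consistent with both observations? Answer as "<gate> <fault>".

n2 stuck-at-0

Evaluate each candidate on input in0=1, in1=0, in2=0, in3=0:
  n3 stuck-at-0: n0=0, n1=1, n2=1, n3=0 [stuck-at-0], n4=0 → 0 — eliminated
  n2 stuck-at-0: n0=0, n1=1, n2=0 [stuck-at-0], n3=1, n4=1 → 1 — matches
Only n2 stuck-at-0 reproduces the observed 1.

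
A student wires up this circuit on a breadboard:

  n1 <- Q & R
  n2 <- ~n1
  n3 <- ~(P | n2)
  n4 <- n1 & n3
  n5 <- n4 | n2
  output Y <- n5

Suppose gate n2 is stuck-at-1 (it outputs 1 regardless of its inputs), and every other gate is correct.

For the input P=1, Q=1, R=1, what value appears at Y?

Propagate with n2 forced: n1=1, n2=1 [stuck-at-1], n3=0, n4=0, n5=1.
So Y = 1. (Without the fault it would be 0.)

1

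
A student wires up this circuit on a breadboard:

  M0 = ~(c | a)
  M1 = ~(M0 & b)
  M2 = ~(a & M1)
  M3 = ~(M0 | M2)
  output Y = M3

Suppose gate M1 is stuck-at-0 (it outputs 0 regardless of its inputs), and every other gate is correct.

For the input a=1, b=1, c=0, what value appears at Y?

0

Propagate with M1 forced: M0=0, M1=0 [stuck-at-0], M2=1, M3=0.
So Y = 0. (Without the fault it would be 1.)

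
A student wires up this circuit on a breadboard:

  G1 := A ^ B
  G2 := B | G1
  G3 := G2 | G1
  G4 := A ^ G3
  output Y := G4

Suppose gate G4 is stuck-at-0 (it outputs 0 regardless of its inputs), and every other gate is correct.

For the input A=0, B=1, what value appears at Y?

Propagate with G4 forced: G1=1, G2=1, G3=1, G4=0 [stuck-at-0].
So Y = 0. (Without the fault it would be 1.)

0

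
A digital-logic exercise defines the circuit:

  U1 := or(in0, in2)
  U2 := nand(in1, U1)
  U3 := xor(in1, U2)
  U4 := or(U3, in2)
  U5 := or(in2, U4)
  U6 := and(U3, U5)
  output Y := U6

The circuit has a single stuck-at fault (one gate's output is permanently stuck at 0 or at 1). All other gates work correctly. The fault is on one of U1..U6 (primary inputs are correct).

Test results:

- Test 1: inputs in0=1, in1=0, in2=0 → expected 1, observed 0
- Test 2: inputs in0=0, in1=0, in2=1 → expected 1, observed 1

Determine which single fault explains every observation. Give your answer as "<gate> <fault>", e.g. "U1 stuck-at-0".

Fault-free values for test 1 (in0=1, in1=0, in2=0): U1=1, U2=1, U3=1, U4=1, U5=1, U6=1, giving Y=1. Observed 0.
Test 1: faults giving observed 0 are {U2 stuck-at-0, U3 stuck-at-0, U4 stuck-at-0, U5 stuck-at-0, U6 stuck-at-0}.
Test 2 (in0=0, in1=0, in2=1): fault-free U1=1, U2=1, U3=1, U4=1, U5=1, U6=1 → 1; observed 1. Eliminates U2 stuck-at-0, U3 stuck-at-0, U5 stuck-at-0, U6 stuck-at-0.
Only U4 stuck-at-0 is consistent with every test.

U4 stuck-at-0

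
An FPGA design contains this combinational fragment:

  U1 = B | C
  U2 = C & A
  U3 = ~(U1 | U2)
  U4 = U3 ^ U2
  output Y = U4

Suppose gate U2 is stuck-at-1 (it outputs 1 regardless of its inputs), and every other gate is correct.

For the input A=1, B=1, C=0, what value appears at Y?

1

Propagate with U2 forced: U1=1, U2=1 [stuck-at-1], U3=0, U4=1.
So Y = 1. (Without the fault it would be 0.)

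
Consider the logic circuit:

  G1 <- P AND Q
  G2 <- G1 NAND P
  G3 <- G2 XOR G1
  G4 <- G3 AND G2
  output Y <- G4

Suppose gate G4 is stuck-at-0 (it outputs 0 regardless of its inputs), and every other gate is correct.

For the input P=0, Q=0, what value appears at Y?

Propagate with G4 forced: G1=0, G2=1, G3=1, G4=0 [stuck-at-0].
So Y = 0. (Without the fault it would be 1.)

0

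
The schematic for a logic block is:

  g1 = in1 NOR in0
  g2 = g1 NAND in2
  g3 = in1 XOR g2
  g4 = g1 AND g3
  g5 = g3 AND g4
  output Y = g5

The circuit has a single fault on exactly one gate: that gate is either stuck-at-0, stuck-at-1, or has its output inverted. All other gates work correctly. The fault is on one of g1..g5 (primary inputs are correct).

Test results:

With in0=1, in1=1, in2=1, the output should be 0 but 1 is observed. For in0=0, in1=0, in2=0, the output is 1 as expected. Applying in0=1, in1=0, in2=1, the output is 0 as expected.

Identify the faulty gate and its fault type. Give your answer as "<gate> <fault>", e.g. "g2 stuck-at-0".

Fault-free values for test 1 (in0=1, in1=1, in2=1): g1=0, g2=1, g3=0, g4=0, g5=0, giving Y=0. Observed 1.
Test 1: faults giving observed 1 are {g1 stuck-at-1, g1 inverted output, g5 stuck-at-1, g5 inverted output}.
Test 2 (in0=0, in1=0, in2=0): fault-free g1=1, g2=1, g3=1, g4=1, g5=1 → 1; observed 1. Eliminates g1 inverted output, g5 inverted output.
Test 3 (in0=1, in1=0, in2=1): fault-free g1=0, g2=1, g3=1, g4=0, g5=0 → 0; observed 0. Eliminates g5 stuck-at-1.
Only g1 stuck-at-1 is consistent with every test.

g1 stuck-at-1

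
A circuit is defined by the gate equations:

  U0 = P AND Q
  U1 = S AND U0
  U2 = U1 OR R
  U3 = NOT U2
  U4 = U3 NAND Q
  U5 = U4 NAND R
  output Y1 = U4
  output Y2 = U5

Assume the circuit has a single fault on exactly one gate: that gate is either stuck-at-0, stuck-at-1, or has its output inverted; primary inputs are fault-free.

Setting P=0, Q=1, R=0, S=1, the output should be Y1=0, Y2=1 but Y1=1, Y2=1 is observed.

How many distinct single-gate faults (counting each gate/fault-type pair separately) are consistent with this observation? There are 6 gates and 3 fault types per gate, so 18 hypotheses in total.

Fault-free: U0=0, U1=0, U2=0, U3=1, U4=0, U5=1 → Y1=0, Y2=1. Observed Y1=1, Y2=1.
  U0: stuck-at-1, inverted output ✓; others ✗
  U1: stuck-at-1, inverted output ✓; others ✗
  U2: stuck-at-1, inverted output ✓; others ✗
  U3: stuck-at-0, inverted output ✓; others ✗
  U4: stuck-at-1, inverted output ✓; others ✗
  U5: none of the 3 fault types match ✗
Consistent faults: {U0 stuck-at-1, U0 inverted output, U1 stuck-at-1, U1 inverted output, U2 stuck-at-1, U2 inverted output, U3 stuck-at-0, U3 inverted output, U4 stuck-at-1, U4 inverted output} — 10 in all.

10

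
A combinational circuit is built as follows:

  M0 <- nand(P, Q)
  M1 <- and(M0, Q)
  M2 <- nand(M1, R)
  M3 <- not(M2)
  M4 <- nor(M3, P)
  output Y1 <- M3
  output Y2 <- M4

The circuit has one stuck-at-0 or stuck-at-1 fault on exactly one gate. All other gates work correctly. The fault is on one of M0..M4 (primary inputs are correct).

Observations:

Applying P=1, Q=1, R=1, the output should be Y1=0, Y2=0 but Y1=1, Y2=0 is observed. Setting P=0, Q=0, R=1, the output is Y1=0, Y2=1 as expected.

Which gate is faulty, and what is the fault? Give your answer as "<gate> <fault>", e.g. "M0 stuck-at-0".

M0 stuck-at-1

Fault-free values for test 1 (P=1, Q=1, R=1): M0=0, M1=0, M2=1, M3=0, M4=0, giving Y1=0, Y2=0. Observed Y1=1, Y2=0.
Test 1: faults giving observed Y1=1, Y2=0 are {M0 stuck-at-1, M1 stuck-at-1, M2 stuck-at-0, M3 stuck-at-1}.
Test 2 (P=0, Q=0, R=1): fault-free M0=1, M1=0, M2=1, M3=0, M4=1 → Y1=0, Y2=1; observed Y1=0, Y2=1. Eliminates M1 stuck-at-1, M2 stuck-at-0, M3 stuck-at-1.
Only M0 stuck-at-1 is consistent with every test.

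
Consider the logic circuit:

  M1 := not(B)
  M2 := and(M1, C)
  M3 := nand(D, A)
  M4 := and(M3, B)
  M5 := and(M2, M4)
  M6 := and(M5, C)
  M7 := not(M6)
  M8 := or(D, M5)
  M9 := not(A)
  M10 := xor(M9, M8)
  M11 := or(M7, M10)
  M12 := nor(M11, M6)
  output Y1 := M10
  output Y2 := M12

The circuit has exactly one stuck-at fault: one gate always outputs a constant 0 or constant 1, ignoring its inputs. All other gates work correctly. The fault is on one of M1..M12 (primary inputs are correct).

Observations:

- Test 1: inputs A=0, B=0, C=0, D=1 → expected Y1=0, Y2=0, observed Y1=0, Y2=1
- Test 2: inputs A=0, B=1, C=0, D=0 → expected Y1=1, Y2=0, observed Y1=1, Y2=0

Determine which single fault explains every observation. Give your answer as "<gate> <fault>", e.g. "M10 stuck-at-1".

Fault-free values for test 1 (A=0, B=0, C=0, D=1): M1=1, M2=0, M3=1, M4=0, M5=0, M6=0, M7=1, M8=1, M9=1, M10=0, M11=1, M12=0, giving Y1=0, Y2=0. Observed Y1=0, Y2=1.
Test 1: faults giving observed Y1=0, Y2=1 are {M7 stuck-at-0, M11 stuck-at-0, M12 stuck-at-1}.
Test 2 (A=0, B=1, C=0, D=0): fault-free M1=0, M2=0, M3=1, M4=1, M5=0, M6=0, M7=1, M8=0, M9=1, M10=1, M11=1, M12=0 → Y1=1, Y2=0; observed Y1=1, Y2=0. Eliminates M11 stuck-at-0, M12 stuck-at-1.
Only M7 stuck-at-0 is consistent with every test.

M7 stuck-at-0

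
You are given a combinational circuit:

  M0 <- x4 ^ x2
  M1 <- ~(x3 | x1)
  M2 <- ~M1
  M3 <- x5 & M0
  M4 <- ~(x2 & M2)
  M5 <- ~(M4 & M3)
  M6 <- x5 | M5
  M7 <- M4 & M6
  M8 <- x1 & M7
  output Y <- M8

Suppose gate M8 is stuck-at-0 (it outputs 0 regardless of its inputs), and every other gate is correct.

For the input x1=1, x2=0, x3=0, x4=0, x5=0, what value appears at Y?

0

Propagate with M8 forced: M0=0, M1=0, M2=1, M3=0, M4=1, M5=1, M6=1, M7=1, M8=0 [stuck-at-0].
So Y = 0. (Without the fault it would be 1.)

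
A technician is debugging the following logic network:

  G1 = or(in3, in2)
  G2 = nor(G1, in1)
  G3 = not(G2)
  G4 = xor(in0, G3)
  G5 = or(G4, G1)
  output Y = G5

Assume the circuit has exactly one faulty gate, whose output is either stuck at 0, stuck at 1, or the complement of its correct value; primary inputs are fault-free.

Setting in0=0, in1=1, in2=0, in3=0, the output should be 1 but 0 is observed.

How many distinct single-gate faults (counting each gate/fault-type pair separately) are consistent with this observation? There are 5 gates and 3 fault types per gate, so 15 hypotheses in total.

Fault-free: G1=0, G2=0, G3=1, G4=1, G5=1 → 1. Observed 0.
  G1: none of the 3 fault types match ✗
  G2: stuck-at-1, inverted output ✓; others ✗
  G3: stuck-at-0, inverted output ✓; others ✗
  G4: stuck-at-0, inverted output ✓; others ✗
  G5: stuck-at-0, inverted output ✓; others ✗
Consistent faults: {G2 stuck-at-1, G2 inverted output, G3 stuck-at-0, G3 inverted output, G4 stuck-at-0, G4 inverted output, G5 stuck-at-0, G5 inverted output} — 8 in all.

8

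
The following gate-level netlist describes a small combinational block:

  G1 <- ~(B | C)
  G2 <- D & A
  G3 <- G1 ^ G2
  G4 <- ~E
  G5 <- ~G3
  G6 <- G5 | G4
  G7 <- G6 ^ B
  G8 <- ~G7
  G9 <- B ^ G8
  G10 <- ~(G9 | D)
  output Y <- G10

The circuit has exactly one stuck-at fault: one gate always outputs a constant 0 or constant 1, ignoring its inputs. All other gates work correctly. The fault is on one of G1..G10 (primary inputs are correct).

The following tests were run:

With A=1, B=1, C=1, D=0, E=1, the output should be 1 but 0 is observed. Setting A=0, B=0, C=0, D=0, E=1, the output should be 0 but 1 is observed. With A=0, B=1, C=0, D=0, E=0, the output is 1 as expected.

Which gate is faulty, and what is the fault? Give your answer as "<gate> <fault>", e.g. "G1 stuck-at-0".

Fault-free values for test 1 (A=1, B=1, C=1, D=0, E=1): G1=0, G2=0, G3=0, G4=0, G5=1, G6=1, G7=0, G8=1, G9=0, G10=1, giving Y=1. Observed 0.
Test 1: faults giving observed 0 are {G1 stuck-at-1, G2 stuck-at-1, G3 stuck-at-1, G5 stuck-at-0, G6 stuck-at-0, G7 stuck-at-1, G8 stuck-at-0, G9 stuck-at-1, G10 stuck-at-0}.
Test 2 (A=0, B=0, C=0, D=0, E=1): fault-free G1=1, G2=0, G3=1, G4=0, G5=0, G6=0, G7=0, G8=1, G9=1, G10=0 → 0; observed 1. Eliminates G1 stuck-at-1, G3 stuck-at-1, G5 stuck-at-0, G6 stuck-at-0, G9 stuck-at-1, G10 stuck-at-0.
Test 3 (A=0, B=1, C=0, D=0, E=0): fault-free G1=0, G2=0, G3=0, G4=1, G5=1, G6=1, G7=0, G8=1, G9=0, G10=1 → 1; observed 1. Eliminates G7 stuck-at-1, G8 stuck-at-0.
Only G2 stuck-at-1 is consistent with every test.

G2 stuck-at-1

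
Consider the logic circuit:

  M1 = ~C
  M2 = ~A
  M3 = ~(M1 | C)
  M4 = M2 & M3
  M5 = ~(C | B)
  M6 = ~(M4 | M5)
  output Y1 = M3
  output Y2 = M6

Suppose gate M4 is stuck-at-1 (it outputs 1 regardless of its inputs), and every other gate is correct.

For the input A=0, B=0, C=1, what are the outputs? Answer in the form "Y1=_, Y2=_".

Y1=0, Y2=0

Propagate with M4 forced: M1=0, M2=1, M3=0, M4=1 [stuck-at-1], M5=0, M6=0.
So the outputs are Y1=0, Y2=0. (Without the fault they would be Y1=0, Y2=1.)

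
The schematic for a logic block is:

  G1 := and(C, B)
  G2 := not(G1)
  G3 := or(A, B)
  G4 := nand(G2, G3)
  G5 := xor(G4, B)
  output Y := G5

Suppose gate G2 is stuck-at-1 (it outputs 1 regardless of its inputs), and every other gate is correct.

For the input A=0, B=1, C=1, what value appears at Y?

1

Propagate with G2 forced: G1=1, G2=1 [stuck-at-1], G3=1, G4=0, G5=1.
So Y = 1. (Without the fault it would be 0.)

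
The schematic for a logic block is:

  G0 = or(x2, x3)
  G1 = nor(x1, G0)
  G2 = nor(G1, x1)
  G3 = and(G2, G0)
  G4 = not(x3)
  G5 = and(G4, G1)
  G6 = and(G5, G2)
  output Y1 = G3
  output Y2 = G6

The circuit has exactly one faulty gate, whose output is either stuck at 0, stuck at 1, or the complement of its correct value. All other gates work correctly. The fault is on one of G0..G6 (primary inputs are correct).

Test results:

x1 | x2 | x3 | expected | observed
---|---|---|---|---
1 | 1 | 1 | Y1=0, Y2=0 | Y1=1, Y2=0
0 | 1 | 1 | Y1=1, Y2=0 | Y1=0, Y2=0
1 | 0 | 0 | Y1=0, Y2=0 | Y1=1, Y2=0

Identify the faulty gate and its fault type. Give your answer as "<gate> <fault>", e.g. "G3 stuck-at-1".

G3 inverted output

Fault-free values for test 1 (x1=1, x2=1, x3=1): G0=1, G1=0, G2=0, G3=0, G4=0, G5=0, G6=0, giving Y1=0, Y2=0. Observed Y1=1, Y2=0.
Test 1: faults giving observed Y1=1, Y2=0 are {G2 stuck-at-1, G2 inverted output, G3 stuck-at-1, G3 inverted output}.
Test 2 (x1=0, x2=1, x3=1): fault-free G0=1, G1=0, G2=1, G3=1, G4=0, G5=0, G6=0 → Y1=1, Y2=0; observed Y1=0, Y2=0. Eliminates G2 stuck-at-1, G3 stuck-at-1.
Test 3 (x1=1, x2=0, x3=0): fault-free G0=0, G1=0, G2=0, G3=0, G4=1, G5=0, G6=0 → Y1=0, Y2=0; observed Y1=1, Y2=0. Eliminates G2 inverted output.
Only G3 inverted output is consistent with every test.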